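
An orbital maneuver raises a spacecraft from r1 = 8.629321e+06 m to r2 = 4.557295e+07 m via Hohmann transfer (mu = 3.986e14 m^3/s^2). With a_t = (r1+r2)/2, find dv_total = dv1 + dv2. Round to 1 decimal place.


Step 1: Transfer semi-major axis a_t = (8.629321e+06 + 4.557295e+07) / 2 = 2.710114e+07 m
Step 2: v1 (circular at r1) = sqrt(mu/r1) = 6796.42 m/s
Step 3: v_t1 = sqrt(mu*(2/r1 - 1/a_t)) = 8813.33 m/s
Step 4: dv1 = |8813.33 - 6796.42| = 2016.91 m/s
Step 5: v2 (circular at r2) = 2957.43 m/s, v_t2 = 1668.82 m/s
Step 6: dv2 = |2957.43 - 1668.82| = 1288.61 m/s
Step 7: Total delta-v = 2016.91 + 1288.61 = 3305.5 m/s

3305.5


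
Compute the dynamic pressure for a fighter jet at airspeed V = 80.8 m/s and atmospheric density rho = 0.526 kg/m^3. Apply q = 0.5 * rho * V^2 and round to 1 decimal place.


Step 1: V^2 = 80.8^2 = 6528.64
Step 2: q = 0.5 * 0.526 * 6528.64
Step 3: q = 1717.0 Pa

1717.0


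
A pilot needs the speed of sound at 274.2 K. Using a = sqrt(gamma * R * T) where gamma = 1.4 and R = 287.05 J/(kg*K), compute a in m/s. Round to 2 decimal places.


Step 1: gamma * R * T = 1.4 * 287.05 * 274.2 = 110192.754
Step 2: a = sqrt(110192.754) = 331.95 m/s

331.95


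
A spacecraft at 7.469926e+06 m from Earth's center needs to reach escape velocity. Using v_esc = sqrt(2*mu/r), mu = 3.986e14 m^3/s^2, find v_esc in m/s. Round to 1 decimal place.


Step 1: 2*mu/r = 2 * 3.986e14 / 7.469926e+06 = 106721271.4022
Step 2: v_esc = sqrt(106721271.4022) = 10330.6 m/s

10330.6


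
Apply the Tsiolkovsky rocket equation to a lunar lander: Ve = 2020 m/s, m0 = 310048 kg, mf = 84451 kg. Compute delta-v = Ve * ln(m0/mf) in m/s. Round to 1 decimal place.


Step 1: Mass ratio m0/mf = 310048 / 84451 = 3.671336
Step 2: ln(3.671336) = 1.300556
Step 3: delta-v = 2020 * 1.300556 = 2627.1 m/s

2627.1


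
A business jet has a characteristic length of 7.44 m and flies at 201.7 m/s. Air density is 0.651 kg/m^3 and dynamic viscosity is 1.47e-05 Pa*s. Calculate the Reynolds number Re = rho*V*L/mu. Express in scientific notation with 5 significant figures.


Step 1: Numerator = rho * V * L = 0.651 * 201.7 * 7.44 = 976.921848
Step 2: Re = 976.921848 / 1.47e-05
Step 3: Re = 6.6457e+07

6.6457e+07


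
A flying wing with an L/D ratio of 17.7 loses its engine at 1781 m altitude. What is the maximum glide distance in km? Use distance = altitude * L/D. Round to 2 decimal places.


Step 1: Glide distance = altitude * L/D = 1781 * 17.7 = 31523.7 m
Step 2: Convert to km: 31523.7 / 1000 = 31.52 km

31.52


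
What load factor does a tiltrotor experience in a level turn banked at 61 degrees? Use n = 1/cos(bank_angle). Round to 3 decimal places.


Step 1: Convert 61 degrees to radians = 1.064651
Step 2: cos(61 deg) = 0.48481
Step 3: n = 1 / 0.48481 = 2.063

2.063


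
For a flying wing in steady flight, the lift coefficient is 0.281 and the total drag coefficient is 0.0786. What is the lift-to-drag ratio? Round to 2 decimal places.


Step 1: L/D = CL / CD = 0.281 / 0.0786
Step 2: L/D = 3.58

3.58


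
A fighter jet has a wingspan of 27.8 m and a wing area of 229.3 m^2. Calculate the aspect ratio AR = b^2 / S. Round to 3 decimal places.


Step 1: b^2 = 27.8^2 = 772.84
Step 2: AR = 772.84 / 229.3 = 3.370

3.370


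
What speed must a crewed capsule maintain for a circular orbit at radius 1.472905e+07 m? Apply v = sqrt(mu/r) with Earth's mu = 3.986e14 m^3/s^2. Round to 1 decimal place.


Step 1: mu / r = 3.986e14 / 1.472905e+07 = 27062166.2633
Step 2: v = sqrt(27062166.2633) = 5202.1 m/s

5202.1


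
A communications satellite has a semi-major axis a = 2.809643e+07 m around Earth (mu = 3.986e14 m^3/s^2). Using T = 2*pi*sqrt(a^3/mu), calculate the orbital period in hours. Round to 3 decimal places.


Step 1: a^3 / mu = 2.217959e+22 / 3.986e14 = 5.564372e+07
Step 2: sqrt(5.564372e+07) = 7459.4716 s
Step 3: T = 2*pi * 7459.4716 = 46869.24 s
Step 4: T in hours = 46869.24 / 3600 = 13.019 hours

13.019


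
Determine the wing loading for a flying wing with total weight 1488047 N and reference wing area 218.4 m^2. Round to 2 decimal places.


Step 1: Wing loading = W / S = 1488047 / 218.4
Step 2: Wing loading = 6813.40 N/m^2

6813.40


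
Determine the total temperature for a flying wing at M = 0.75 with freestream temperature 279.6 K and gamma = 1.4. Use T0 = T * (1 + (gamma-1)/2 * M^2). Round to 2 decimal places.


Step 1: (gamma-1)/2 = 0.2
Step 2: M^2 = 0.5625
Step 3: 1 + 0.2 * 0.5625 = 1.1125
Step 4: T0 = 279.6 * 1.1125 = 311.06 K

311.06


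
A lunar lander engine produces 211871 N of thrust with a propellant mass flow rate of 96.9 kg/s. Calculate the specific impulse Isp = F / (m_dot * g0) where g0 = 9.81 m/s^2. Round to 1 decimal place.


Step 1: m_dot * g0 = 96.9 * 9.81 = 950.59
Step 2: Isp = 211871 / 950.59 = 222.9 s

222.9


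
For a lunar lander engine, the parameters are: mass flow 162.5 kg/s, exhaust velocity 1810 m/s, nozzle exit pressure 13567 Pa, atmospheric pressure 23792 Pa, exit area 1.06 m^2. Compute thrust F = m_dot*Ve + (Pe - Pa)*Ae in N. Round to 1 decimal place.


Step 1: Momentum thrust = m_dot * Ve = 162.5 * 1810 = 294125.0 N
Step 2: Pressure thrust = (Pe - Pa) * Ae = (13567 - 23792) * 1.06 = -10838.50 N
Step 3: Total thrust F = 294125.0 + -10838.50 = 283286.5 N

283286.5


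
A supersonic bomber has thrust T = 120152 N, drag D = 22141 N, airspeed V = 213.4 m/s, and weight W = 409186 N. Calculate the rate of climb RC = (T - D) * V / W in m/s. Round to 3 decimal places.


Step 1: Excess thrust = T - D = 120152 - 22141 = 98011 N
Step 2: Excess power = 98011 * 213.4 = 20915547.4 W
Step 3: RC = 20915547.4 / 409186 = 51.115 m/s

51.115


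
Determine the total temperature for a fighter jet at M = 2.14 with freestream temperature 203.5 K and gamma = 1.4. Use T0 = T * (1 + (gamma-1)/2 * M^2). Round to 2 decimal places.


Step 1: (gamma-1)/2 = 0.2
Step 2: M^2 = 4.5796
Step 3: 1 + 0.2 * 4.5796 = 1.91592
Step 4: T0 = 203.5 * 1.91592 = 389.89 K

389.89


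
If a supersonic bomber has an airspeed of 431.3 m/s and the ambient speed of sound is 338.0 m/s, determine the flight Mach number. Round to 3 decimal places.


Step 1: M = V / a = 431.3 / 338.0
Step 2: M = 1.276

1.276


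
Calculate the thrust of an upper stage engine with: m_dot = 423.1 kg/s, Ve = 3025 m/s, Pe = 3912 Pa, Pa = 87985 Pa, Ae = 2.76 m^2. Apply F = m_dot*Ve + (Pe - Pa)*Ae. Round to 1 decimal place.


Step 1: Momentum thrust = m_dot * Ve = 423.1 * 3025 = 1279877.5 N
Step 2: Pressure thrust = (Pe - Pa) * Ae = (3912 - 87985) * 2.76 = -232041.48 N
Step 3: Total thrust F = 1279877.5 + -232041.48 = 1047836.0 N

1047836.0


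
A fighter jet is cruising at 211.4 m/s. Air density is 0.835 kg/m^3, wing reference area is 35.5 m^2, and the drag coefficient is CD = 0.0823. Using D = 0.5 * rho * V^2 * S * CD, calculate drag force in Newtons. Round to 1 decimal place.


Step 1: Dynamic pressure q = 0.5 * 0.835 * 211.4^2 = 18658.0583 Pa
Step 2: Drag D = q * S * CD = 18658.0583 * 35.5 * 0.0823
Step 3: D = 54512.3 N

54512.3


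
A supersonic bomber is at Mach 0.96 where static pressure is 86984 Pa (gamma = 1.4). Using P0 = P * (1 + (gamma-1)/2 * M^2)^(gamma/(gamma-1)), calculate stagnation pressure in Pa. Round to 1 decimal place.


Step 1: (gamma-1)/2 * M^2 = 0.2 * 0.9216 = 0.18432
Step 2: 1 + 0.18432 = 1.18432
Step 3: Exponent gamma/(gamma-1) = 3.5
Step 4: P0 = 86984 * 1.18432^3.5 = 157246.5 Pa

157246.5


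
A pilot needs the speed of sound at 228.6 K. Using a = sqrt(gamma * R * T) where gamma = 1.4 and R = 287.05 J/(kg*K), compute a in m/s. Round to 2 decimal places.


Step 1: gamma * R * T = 1.4 * 287.05 * 228.6 = 91867.482
Step 2: a = sqrt(91867.482) = 303.10 m/s

303.10


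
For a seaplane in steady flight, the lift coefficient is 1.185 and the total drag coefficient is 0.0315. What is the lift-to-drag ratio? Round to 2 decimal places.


Step 1: L/D = CL / CD = 1.185 / 0.0315
Step 2: L/D = 37.62

37.62


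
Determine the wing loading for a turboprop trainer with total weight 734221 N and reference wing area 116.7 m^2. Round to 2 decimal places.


Step 1: Wing loading = W / S = 734221 / 116.7
Step 2: Wing loading = 6291.53 N/m^2

6291.53


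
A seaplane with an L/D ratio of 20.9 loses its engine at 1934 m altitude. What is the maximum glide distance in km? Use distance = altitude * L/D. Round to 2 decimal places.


Step 1: Glide distance = altitude * L/D = 1934 * 20.9 = 40420.6 m
Step 2: Convert to km: 40420.6 / 1000 = 40.42 km

40.42


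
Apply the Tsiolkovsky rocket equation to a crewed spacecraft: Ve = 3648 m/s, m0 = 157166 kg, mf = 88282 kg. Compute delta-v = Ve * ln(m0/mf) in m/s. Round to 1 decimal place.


Step 1: Mass ratio m0/mf = 157166 / 88282 = 1.780272
Step 2: ln(1.780272) = 0.576766
Step 3: delta-v = 3648 * 0.576766 = 2104.0 m/s

2104.0


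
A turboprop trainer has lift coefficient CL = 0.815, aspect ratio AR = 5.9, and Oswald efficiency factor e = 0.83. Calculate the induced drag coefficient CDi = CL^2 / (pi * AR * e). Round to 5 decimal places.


Step 1: CL^2 = 0.815^2 = 0.664225
Step 2: pi * AR * e = 3.14159 * 5.9 * 0.83 = 15.384379
Step 3: CDi = 0.664225 / 15.384379 = 0.04318

0.04318


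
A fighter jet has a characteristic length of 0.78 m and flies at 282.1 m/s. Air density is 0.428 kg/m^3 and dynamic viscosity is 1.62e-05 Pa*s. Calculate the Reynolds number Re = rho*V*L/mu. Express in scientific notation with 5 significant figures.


Step 1: Numerator = rho * V * L = 0.428 * 282.1 * 0.78 = 94.176264
Step 2: Re = 94.176264 / 1.62e-05
Step 3: Re = 5.8133e+06

5.8133e+06


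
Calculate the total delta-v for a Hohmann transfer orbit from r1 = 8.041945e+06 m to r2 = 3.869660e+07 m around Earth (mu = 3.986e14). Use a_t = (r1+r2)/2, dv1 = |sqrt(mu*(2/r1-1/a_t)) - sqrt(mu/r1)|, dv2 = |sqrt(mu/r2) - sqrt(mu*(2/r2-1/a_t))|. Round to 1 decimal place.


Step 1: Transfer semi-major axis a_t = (8.041945e+06 + 3.869660e+07) / 2 = 2.336927e+07 m
Step 2: v1 (circular at r1) = sqrt(mu/r1) = 7040.25 m/s
Step 3: v_t1 = sqrt(mu*(2/r1 - 1/a_t)) = 9059.45 m/s
Step 4: dv1 = |9059.45 - 7040.25| = 2019.2 m/s
Step 5: v2 (circular at r2) = 3209.46 m/s, v_t2 = 1882.74 m/s
Step 6: dv2 = |3209.46 - 1882.74| = 1326.72 m/s
Step 7: Total delta-v = 2019.2 + 1326.72 = 3345.9 m/s

3345.9


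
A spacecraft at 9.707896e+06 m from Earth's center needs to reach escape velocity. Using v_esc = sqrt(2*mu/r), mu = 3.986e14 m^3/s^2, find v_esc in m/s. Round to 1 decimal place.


Step 1: 2*mu/r = 2 * 3.986e14 / 9.707896e+06 = 82118720.6785
Step 2: v_esc = sqrt(82118720.6785) = 9061.9 m/s

9061.9


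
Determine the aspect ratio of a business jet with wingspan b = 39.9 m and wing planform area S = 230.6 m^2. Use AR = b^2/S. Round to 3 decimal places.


Step 1: b^2 = 39.9^2 = 1592.01
Step 2: AR = 1592.01 / 230.6 = 6.904

6.904


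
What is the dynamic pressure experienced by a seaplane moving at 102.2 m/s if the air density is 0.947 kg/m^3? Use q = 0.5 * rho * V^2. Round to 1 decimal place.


Step 1: V^2 = 102.2^2 = 10444.84
Step 2: q = 0.5 * 0.947 * 10444.84
Step 3: q = 4945.6 Pa

4945.6


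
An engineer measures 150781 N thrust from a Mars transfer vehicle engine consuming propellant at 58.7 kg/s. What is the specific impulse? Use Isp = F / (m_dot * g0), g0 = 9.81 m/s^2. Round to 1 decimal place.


Step 1: m_dot * g0 = 58.7 * 9.81 = 575.85
Step 2: Isp = 150781 / 575.85 = 261.8 s

261.8


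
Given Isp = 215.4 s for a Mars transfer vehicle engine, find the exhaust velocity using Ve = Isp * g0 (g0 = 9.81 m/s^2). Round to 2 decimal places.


Step 1: Ve = Isp * g0 = 215.4 * 9.81
Step 2: Ve = 2113.07 m/s

2113.07


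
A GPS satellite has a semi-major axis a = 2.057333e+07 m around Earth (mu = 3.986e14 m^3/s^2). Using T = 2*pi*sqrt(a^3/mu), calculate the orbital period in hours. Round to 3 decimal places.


Step 1: a^3 / mu = 8.707907e+21 / 3.986e14 = 2.184623e+07
Step 2: sqrt(2.184623e+07) = 4673.995 s
Step 3: T = 2*pi * 4673.995 = 29367.58 s
Step 4: T in hours = 29367.58 / 3600 = 8.158 hours

8.158


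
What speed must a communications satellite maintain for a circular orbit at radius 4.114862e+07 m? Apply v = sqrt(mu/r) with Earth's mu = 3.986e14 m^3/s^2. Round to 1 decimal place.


Step 1: mu / r = 3.986e14 / 4.114862e+07 = 9686837.6145
Step 2: v = sqrt(9686837.6145) = 3112.4 m/s

3112.4


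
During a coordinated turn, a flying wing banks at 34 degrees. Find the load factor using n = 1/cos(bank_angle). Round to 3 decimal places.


Step 1: Convert 34 degrees to radians = 0.593412
Step 2: cos(34 deg) = 0.829038
Step 3: n = 1 / 0.829038 = 1.206

1.206


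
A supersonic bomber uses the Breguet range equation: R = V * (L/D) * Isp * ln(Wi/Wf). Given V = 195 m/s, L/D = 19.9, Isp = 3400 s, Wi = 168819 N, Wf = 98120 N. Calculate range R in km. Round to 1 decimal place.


Step 1: Coefficient = V * (L/D) * Isp = 195 * 19.9 * 3400 = 13193700.0 m
Step 2: Wi/Wf = 168819 / 98120 = 1.720536
Step 3: ln(1.720536) = 0.542636
Step 4: R = 13193700.0 * 0.542636 = 7159375.5 m = 7159.4 km

7159.4


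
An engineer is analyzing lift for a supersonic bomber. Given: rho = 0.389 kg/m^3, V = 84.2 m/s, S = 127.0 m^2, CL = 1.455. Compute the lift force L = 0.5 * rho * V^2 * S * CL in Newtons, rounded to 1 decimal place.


Step 1: Calculate dynamic pressure q = 0.5 * 0.389 * 84.2^2 = 0.5 * 0.389 * 7089.64 = 1378.935 Pa
Step 2: Multiply by wing area and lift coefficient: L = 1378.935 * 127.0 * 1.455
Step 3: L = 175124.7425 * 1.455 = 254806.5 N

254806.5


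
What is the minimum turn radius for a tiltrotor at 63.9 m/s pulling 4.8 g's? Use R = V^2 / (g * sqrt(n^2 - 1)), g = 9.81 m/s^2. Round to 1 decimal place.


Step 1: V^2 = 63.9^2 = 4083.21
Step 2: n^2 - 1 = 4.8^2 - 1 = 22.04
Step 3: sqrt(22.04) = 4.694678
Step 4: R = 4083.21 / (9.81 * 4.694678) = 88.7 m

88.7


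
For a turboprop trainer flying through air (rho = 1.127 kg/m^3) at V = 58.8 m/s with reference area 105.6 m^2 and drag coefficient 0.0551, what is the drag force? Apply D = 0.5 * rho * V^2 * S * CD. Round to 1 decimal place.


Step 1: Dynamic pressure q = 0.5 * 1.127 * 58.8^2 = 1948.2674 Pa
Step 2: Drag D = q * S * CD = 1948.2674 * 105.6 * 0.0551
Step 3: D = 11336.1 N

11336.1


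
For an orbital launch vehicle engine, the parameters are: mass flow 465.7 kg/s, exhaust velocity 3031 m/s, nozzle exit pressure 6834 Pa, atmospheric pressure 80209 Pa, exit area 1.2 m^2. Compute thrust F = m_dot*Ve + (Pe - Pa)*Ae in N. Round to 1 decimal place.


Step 1: Momentum thrust = m_dot * Ve = 465.7 * 3031 = 1411536.7 N
Step 2: Pressure thrust = (Pe - Pa) * Ae = (6834 - 80209) * 1.2 = -88050.0 N
Step 3: Total thrust F = 1411536.7 + -88050.0 = 1323486.7 N

1323486.7


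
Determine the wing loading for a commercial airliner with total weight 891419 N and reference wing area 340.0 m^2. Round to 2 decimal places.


Step 1: Wing loading = W / S = 891419 / 340.0
Step 2: Wing loading = 2621.82 N/m^2

2621.82


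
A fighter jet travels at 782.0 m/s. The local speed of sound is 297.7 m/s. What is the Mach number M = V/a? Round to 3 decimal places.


Step 1: M = V / a = 782.0 / 297.7
Step 2: M = 2.627

2.627


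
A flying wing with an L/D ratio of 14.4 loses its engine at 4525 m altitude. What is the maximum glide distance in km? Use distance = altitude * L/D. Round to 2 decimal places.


Step 1: Glide distance = altitude * L/D = 4525 * 14.4 = 65160.0 m
Step 2: Convert to km: 65160.0 / 1000 = 65.16 km

65.16


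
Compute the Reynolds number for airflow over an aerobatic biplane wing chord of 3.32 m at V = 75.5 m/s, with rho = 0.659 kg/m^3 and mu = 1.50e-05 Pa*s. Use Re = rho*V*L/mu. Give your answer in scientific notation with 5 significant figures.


Step 1: Numerator = rho * V * L = 0.659 * 75.5 * 3.32 = 165.18494
Step 2: Re = 165.18494 / 1.50e-05
Step 3: Re = 1.1012e+07

1.1012e+07


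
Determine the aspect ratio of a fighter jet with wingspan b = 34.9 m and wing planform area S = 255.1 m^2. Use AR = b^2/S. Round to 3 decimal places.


Step 1: b^2 = 34.9^2 = 1218.01
Step 2: AR = 1218.01 / 255.1 = 4.775

4.775


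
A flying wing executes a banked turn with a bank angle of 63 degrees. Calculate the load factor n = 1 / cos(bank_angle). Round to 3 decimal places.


Step 1: Convert 63 degrees to radians = 1.099557
Step 2: cos(63 deg) = 0.45399
Step 3: n = 1 / 0.45399 = 2.203

2.203


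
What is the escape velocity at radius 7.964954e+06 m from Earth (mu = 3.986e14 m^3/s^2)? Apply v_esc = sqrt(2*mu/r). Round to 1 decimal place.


Step 1: 2*mu/r = 2 * 3.986e14 / 7.964954e+06 = 100088462.5322
Step 2: v_esc = sqrt(100088462.5322) = 10004.4 m/s

10004.4


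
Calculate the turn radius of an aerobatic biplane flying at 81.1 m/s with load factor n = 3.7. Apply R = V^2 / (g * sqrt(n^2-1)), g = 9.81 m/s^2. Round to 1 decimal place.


Step 1: V^2 = 81.1^2 = 6577.21
Step 2: n^2 - 1 = 3.7^2 - 1 = 12.69
Step 3: sqrt(12.69) = 3.562303
Step 4: R = 6577.21 / (9.81 * 3.562303) = 188.2 m

188.2


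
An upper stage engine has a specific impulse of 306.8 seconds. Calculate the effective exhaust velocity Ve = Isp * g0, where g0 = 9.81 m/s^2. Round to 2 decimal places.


Step 1: Ve = Isp * g0 = 306.8 * 9.81
Step 2: Ve = 3009.71 m/s

3009.71


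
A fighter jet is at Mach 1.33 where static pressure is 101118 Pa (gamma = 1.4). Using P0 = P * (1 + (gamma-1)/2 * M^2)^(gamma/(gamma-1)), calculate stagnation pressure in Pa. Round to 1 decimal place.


Step 1: (gamma-1)/2 * M^2 = 0.2 * 1.7689 = 0.35378
Step 2: 1 + 0.35378 = 1.35378
Step 3: Exponent gamma/(gamma-1) = 3.5
Step 4: P0 = 101118 * 1.35378^3.5 = 291908.5 Pa

291908.5


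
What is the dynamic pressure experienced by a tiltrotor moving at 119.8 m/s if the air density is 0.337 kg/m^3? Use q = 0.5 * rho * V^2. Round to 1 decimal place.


Step 1: V^2 = 119.8^2 = 14352.04
Step 2: q = 0.5 * 0.337 * 14352.04
Step 3: q = 2418.3 Pa

2418.3


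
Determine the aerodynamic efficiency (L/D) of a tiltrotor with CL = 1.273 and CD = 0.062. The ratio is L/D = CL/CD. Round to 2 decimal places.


Step 1: L/D = CL / CD = 1.273 / 0.062
Step 2: L/D = 20.53

20.53


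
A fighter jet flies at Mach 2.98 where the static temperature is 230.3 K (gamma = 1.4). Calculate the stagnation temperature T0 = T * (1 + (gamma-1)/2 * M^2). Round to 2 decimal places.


Step 1: (gamma-1)/2 = 0.2
Step 2: M^2 = 8.8804
Step 3: 1 + 0.2 * 8.8804 = 2.77608
Step 4: T0 = 230.3 * 2.77608 = 639.33 K

639.33


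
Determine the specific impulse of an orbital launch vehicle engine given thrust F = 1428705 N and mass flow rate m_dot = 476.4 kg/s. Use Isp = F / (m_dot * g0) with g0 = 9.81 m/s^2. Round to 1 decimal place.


Step 1: m_dot * g0 = 476.4 * 9.81 = 4673.48
Step 2: Isp = 1428705 / 4673.48 = 305.7 s

305.7


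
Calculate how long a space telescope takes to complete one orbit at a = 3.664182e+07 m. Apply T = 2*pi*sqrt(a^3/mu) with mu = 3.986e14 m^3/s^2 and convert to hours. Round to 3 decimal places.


Step 1: a^3 / mu = 4.919615e+22 / 3.986e14 = 1.234224e+08
Step 2: sqrt(1.234224e+08) = 11109.5613 s
Step 3: T = 2*pi * 11109.5613 = 69803.43 s
Step 4: T in hours = 69803.43 / 3600 = 19.390 hours

19.390


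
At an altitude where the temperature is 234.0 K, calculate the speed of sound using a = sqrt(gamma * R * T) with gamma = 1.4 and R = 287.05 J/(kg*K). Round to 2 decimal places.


Step 1: gamma * R * T = 1.4 * 287.05 * 234.0 = 94037.58
Step 2: a = sqrt(94037.58) = 306.66 m/s

306.66


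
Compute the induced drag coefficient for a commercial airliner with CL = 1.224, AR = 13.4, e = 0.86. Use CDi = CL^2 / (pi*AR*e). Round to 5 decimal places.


Step 1: CL^2 = 1.224^2 = 1.498176
Step 2: pi * AR * e = 3.14159 * 13.4 * 0.86 = 36.203714
Step 3: CDi = 1.498176 / 36.203714 = 0.04138

0.04138


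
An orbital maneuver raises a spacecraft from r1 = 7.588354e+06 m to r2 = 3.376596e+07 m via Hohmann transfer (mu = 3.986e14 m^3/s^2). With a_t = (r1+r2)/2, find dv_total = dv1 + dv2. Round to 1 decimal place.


Step 1: Transfer semi-major axis a_t = (7.588354e+06 + 3.376596e+07) / 2 = 2.067716e+07 m
Step 2: v1 (circular at r1) = sqrt(mu/r1) = 7247.61 m/s
Step 3: v_t1 = sqrt(mu*(2/r1 - 1/a_t)) = 9261.66 m/s
Step 4: dv1 = |9261.66 - 7247.61| = 2014.05 m/s
Step 5: v2 (circular at r2) = 3435.81 m/s, v_t2 = 2081.41 m/s
Step 6: dv2 = |3435.81 - 2081.41| = 1354.4 m/s
Step 7: Total delta-v = 2014.05 + 1354.4 = 3368.5 m/s

3368.5


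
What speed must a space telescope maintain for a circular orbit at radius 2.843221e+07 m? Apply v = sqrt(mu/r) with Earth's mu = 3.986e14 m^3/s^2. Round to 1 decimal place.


Step 1: mu / r = 3.986e14 / 2.843221e+07 = 14019311.1967
Step 2: v = sqrt(14019311.1967) = 3744.2 m/s

3744.2


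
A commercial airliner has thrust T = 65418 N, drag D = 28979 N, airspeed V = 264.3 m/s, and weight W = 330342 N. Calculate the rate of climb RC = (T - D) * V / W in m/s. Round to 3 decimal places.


Step 1: Excess thrust = T - D = 65418 - 28979 = 36439 N
Step 2: Excess power = 36439 * 264.3 = 9630827.7 W
Step 3: RC = 9630827.7 / 330342 = 29.154 m/s

29.154


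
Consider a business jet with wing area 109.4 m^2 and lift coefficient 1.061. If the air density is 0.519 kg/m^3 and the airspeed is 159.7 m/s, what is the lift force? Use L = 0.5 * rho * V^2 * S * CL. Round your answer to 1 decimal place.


Step 1: Calculate dynamic pressure q = 0.5 * 0.519 * 159.7^2 = 0.5 * 0.519 * 25504.09 = 6618.3114 Pa
Step 2: Multiply by wing area and lift coefficient: L = 6618.3114 * 109.4 * 1.061
Step 3: L = 724043.2622 * 1.061 = 768209.9 N

768209.9


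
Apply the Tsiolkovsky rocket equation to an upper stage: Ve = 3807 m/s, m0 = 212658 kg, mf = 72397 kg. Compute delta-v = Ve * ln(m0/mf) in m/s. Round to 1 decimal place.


Step 1: Mass ratio m0/mf = 212658 / 72397 = 2.937387
Step 2: ln(2.937387) = 1.07752
Step 3: delta-v = 3807 * 1.07752 = 4102.1 m/s

4102.1


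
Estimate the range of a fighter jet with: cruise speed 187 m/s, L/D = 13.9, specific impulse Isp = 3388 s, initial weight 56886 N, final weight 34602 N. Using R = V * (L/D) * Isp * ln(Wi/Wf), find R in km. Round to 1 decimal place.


Step 1: Coefficient = V * (L/D) * Isp = 187 * 13.9 * 3388 = 8806428.4 m
Step 2: Wi/Wf = 56886 / 34602 = 1.644009
Step 3: ln(1.644009) = 0.497138
Step 4: R = 8806428.4 * 0.497138 = 4378008.3 m = 4378.0 km

4378.0


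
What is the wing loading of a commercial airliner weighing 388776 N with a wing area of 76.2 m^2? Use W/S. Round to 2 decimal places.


Step 1: Wing loading = W / S = 388776 / 76.2
Step 2: Wing loading = 5102.05 N/m^2

5102.05


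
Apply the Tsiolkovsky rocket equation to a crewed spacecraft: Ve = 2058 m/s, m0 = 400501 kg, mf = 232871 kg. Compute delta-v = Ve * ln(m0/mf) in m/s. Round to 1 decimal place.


Step 1: Mass ratio m0/mf = 400501 / 232871 = 1.719841
Step 2: ln(1.719841) = 0.542232
Step 3: delta-v = 2058 * 0.542232 = 1115.9 m/s

1115.9


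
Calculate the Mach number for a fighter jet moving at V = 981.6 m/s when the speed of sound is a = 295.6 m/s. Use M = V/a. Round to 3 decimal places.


Step 1: M = V / a = 981.6 / 295.6
Step 2: M = 3.321

3.321


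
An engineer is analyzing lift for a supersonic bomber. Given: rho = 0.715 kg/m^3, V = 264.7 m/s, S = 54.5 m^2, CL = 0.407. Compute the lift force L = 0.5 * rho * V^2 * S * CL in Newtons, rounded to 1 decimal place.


Step 1: Calculate dynamic pressure q = 0.5 * 0.715 * 264.7^2 = 0.5 * 0.715 * 70066.09 = 25048.6272 Pa
Step 2: Multiply by wing area and lift coefficient: L = 25048.6272 * 54.5 * 0.407
Step 3: L = 1365150.181 * 0.407 = 555616.1 N

555616.1


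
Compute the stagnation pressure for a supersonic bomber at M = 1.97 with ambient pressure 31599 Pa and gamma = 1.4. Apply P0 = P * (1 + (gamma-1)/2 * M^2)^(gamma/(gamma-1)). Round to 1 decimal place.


Step 1: (gamma-1)/2 * M^2 = 0.2 * 3.8809 = 0.77618
Step 2: 1 + 0.77618 = 1.77618
Step 3: Exponent gamma/(gamma-1) = 3.5
Step 4: P0 = 31599 * 1.77618^3.5 = 235981.4 Pa

235981.4


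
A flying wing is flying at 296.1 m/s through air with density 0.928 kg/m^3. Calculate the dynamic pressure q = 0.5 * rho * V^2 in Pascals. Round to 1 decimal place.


Step 1: V^2 = 296.1^2 = 87675.21
Step 2: q = 0.5 * 0.928 * 87675.21
Step 3: q = 40681.3 Pa

40681.3


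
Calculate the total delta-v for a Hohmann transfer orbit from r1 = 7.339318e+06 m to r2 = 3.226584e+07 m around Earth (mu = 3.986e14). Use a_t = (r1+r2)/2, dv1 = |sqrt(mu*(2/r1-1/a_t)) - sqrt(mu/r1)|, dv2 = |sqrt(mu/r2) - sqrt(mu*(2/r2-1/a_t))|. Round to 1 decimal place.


Step 1: Transfer semi-major axis a_t = (7.339318e+06 + 3.226584e+07) / 2 = 1.980258e+07 m
Step 2: v1 (circular at r1) = sqrt(mu/r1) = 7369.55 m/s
Step 3: v_t1 = sqrt(mu*(2/r1 - 1/a_t)) = 9407.01 m/s
Step 4: dv1 = |9407.01 - 7369.55| = 2037.46 m/s
Step 5: v2 (circular at r2) = 3514.77 m/s, v_t2 = 2139.76 m/s
Step 6: dv2 = |3514.77 - 2139.76| = 1375.02 m/s
Step 7: Total delta-v = 2037.46 + 1375.02 = 3412.5 m/s

3412.5


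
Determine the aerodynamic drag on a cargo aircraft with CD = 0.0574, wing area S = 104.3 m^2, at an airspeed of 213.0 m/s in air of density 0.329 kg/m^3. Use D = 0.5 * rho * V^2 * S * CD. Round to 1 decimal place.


Step 1: Dynamic pressure q = 0.5 * 0.329 * 213.0^2 = 7463.2005 Pa
Step 2: Drag D = q * S * CD = 7463.2005 * 104.3 * 0.0574
Step 3: D = 44680.8 N

44680.8


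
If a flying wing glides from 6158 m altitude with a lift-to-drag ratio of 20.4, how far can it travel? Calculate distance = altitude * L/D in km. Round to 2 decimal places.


Step 1: Glide distance = altitude * L/D = 6158 * 20.4 = 125623.2 m
Step 2: Convert to km: 125623.2 / 1000 = 125.62 km

125.62


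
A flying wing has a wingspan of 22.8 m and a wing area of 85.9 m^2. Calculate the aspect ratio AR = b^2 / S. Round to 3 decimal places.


Step 1: b^2 = 22.8^2 = 519.84
Step 2: AR = 519.84 / 85.9 = 6.052

6.052


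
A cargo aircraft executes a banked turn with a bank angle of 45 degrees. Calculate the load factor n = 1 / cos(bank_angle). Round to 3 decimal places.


Step 1: Convert 45 degrees to radians = 0.785398
Step 2: cos(45 deg) = 0.707107
Step 3: n = 1 / 0.707107 = 1.414

1.414


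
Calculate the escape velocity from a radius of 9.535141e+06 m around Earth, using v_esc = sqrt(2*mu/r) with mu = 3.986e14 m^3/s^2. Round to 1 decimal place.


Step 1: 2*mu/r = 2 * 3.986e14 / 9.535141e+06 = 83606524.5391
Step 2: v_esc = sqrt(83606524.5391) = 9143.7 m/s

9143.7


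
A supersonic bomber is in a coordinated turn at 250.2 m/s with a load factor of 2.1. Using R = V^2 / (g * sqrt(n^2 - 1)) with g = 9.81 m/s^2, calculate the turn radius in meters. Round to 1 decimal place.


Step 1: V^2 = 250.2^2 = 62600.04
Step 2: n^2 - 1 = 2.1^2 - 1 = 3.41
Step 3: sqrt(3.41) = 1.846619
Step 4: R = 62600.04 / (9.81 * 1.846619) = 3455.6 m

3455.6


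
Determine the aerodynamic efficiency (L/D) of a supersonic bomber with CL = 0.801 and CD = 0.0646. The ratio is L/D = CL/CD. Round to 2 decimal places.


Step 1: L/D = CL / CD = 0.801 / 0.0646
Step 2: L/D = 12.40

12.40


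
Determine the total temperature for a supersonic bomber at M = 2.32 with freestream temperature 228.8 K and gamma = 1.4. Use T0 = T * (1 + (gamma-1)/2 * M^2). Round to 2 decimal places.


Step 1: (gamma-1)/2 = 0.2
Step 2: M^2 = 5.3824
Step 3: 1 + 0.2 * 5.3824 = 2.07648
Step 4: T0 = 228.8 * 2.07648 = 475.10 K

475.10


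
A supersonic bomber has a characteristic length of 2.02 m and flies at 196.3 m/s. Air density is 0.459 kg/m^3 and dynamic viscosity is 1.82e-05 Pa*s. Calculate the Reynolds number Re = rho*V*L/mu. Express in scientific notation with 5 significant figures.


Step 1: Numerator = rho * V * L = 0.459 * 196.3 * 2.02 = 182.005434
Step 2: Re = 182.005434 / 1.82e-05
Step 3: Re = 1.0000e+07

1.0000e+07


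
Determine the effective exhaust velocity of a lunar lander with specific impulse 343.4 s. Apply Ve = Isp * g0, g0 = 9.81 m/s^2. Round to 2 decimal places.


Step 1: Ve = Isp * g0 = 343.4 * 9.81
Step 2: Ve = 3368.75 m/s

3368.75


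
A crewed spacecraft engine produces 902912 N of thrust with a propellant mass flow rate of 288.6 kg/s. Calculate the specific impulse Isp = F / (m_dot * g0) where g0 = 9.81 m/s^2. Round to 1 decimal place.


Step 1: m_dot * g0 = 288.6 * 9.81 = 2831.17
Step 2: Isp = 902912 / 2831.17 = 318.9 s

318.9


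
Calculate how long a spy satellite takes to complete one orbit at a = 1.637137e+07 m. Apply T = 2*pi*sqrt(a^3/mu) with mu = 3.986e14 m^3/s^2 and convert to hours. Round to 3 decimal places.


Step 1: a^3 / mu = 4.387883e+21 / 3.986e14 = 1.100824e+07
Step 2: sqrt(1.100824e+07) = 3317.8664 s
Step 3: T = 2*pi * 3317.8664 = 20846.77 s
Step 4: T in hours = 20846.77 / 3600 = 5.791 hours

5.791


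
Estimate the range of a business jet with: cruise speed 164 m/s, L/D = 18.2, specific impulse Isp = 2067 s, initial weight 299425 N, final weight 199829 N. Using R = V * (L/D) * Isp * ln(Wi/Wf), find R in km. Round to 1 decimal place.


Step 1: Coefficient = V * (L/D) * Isp = 164 * 18.2 * 2067 = 6169581.6 m
Step 2: Wi/Wf = 299425 / 199829 = 1.498406
Step 3: ln(1.498406) = 0.404402
Step 4: R = 6169581.6 * 0.404402 = 2494990.9 m = 2495.0 km

2495.0


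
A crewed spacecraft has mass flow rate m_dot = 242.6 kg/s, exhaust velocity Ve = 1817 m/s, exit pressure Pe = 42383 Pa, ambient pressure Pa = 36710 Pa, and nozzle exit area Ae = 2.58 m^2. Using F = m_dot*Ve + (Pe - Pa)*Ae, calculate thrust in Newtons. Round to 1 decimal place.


Step 1: Momentum thrust = m_dot * Ve = 242.6 * 1817 = 440804.2 N
Step 2: Pressure thrust = (Pe - Pa) * Ae = (42383 - 36710) * 2.58 = 14636.34 N
Step 3: Total thrust F = 440804.2 + 14636.34 = 455440.5 N

455440.5


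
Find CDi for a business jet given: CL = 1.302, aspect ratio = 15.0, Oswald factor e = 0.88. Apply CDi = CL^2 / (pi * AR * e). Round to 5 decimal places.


Step 1: CL^2 = 1.302^2 = 1.695204
Step 2: pi * AR * e = 3.14159 * 15.0 * 0.88 = 41.469023
Step 3: CDi = 1.695204 / 41.469023 = 0.04088

0.04088


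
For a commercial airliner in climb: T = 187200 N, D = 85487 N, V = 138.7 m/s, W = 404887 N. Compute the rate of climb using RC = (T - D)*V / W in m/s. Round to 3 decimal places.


Step 1: Excess thrust = T - D = 187200 - 85487 = 101713 N
Step 2: Excess power = 101713 * 138.7 = 14107593.1 W
Step 3: RC = 14107593.1 / 404887 = 34.843 m/s

34.843


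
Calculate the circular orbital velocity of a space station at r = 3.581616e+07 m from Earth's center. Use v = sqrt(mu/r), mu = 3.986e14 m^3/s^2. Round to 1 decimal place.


Step 1: mu / r = 3.986e14 / 3.581616e+07 = 11129054.5944
Step 2: v = sqrt(11129054.5944) = 3336.0 m/s

3336.0


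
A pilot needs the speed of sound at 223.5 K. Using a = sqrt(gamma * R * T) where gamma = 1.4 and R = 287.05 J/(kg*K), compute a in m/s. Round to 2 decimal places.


Step 1: gamma * R * T = 1.4 * 287.05 * 223.5 = 89817.945
Step 2: a = sqrt(89817.945) = 299.70 m/s

299.70


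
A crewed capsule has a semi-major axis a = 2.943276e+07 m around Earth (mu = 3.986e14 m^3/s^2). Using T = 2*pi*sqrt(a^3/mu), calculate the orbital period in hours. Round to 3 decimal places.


Step 1: a^3 / mu = 2.549723e+22 / 3.986e14 = 6.396695e+07
Step 2: sqrt(6.396695e+07) = 7997.9344 s
Step 3: T = 2*pi * 7997.9344 = 50252.5 s
Step 4: T in hours = 50252.5 / 3600 = 13.959 hours

13.959


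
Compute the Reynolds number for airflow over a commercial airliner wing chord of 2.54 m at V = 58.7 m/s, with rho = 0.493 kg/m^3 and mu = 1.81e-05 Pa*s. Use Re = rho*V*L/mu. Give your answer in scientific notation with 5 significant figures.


Step 1: Numerator = rho * V * L = 0.493 * 58.7 * 2.54 = 73.505314
Step 2: Re = 73.505314 / 1.81e-05
Step 3: Re = 4.0611e+06

4.0611e+06


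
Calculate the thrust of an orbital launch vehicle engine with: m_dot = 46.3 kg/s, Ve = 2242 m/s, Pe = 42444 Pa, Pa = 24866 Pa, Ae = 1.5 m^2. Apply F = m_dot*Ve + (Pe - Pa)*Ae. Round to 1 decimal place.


Step 1: Momentum thrust = m_dot * Ve = 46.3 * 2242 = 103804.6 N
Step 2: Pressure thrust = (Pe - Pa) * Ae = (42444 - 24866) * 1.5 = 26367.0 N
Step 3: Total thrust F = 103804.6 + 26367.0 = 130171.6 N

130171.6


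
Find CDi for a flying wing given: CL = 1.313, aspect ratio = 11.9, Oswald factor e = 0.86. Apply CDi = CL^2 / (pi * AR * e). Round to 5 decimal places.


Step 1: CL^2 = 1.313^2 = 1.723969
Step 2: pi * AR * e = 3.14159 * 11.9 * 0.86 = 32.151059
Step 3: CDi = 1.723969 / 32.151059 = 0.05362

0.05362


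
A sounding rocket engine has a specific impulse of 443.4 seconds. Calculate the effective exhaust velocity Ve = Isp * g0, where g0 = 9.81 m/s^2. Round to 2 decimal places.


Step 1: Ve = Isp * g0 = 443.4 * 9.81
Step 2: Ve = 4349.75 m/s

4349.75


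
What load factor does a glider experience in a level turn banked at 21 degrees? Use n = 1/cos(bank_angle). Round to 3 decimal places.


Step 1: Convert 21 degrees to radians = 0.366519
Step 2: cos(21 deg) = 0.93358
Step 3: n = 1 / 0.93358 = 1.071

1.071


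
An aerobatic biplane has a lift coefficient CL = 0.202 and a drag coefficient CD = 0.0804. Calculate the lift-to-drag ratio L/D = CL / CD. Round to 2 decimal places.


Step 1: L/D = CL / CD = 0.202 / 0.0804
Step 2: L/D = 2.51

2.51


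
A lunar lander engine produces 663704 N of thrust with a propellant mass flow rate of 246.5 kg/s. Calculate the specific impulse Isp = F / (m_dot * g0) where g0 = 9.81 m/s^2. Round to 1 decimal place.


Step 1: m_dot * g0 = 246.5 * 9.81 = 2418.16
Step 2: Isp = 663704 / 2418.16 = 274.5 s

274.5


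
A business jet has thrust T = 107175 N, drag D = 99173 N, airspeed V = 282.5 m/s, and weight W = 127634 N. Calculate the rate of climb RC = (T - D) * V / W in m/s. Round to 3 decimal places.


Step 1: Excess thrust = T - D = 107175 - 99173 = 8002 N
Step 2: Excess power = 8002 * 282.5 = 2260565.0 W
Step 3: RC = 2260565.0 / 127634 = 17.711 m/s

17.711


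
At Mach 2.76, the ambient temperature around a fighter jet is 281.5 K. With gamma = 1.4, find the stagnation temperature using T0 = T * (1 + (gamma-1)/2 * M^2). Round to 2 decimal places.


Step 1: (gamma-1)/2 = 0.2
Step 2: M^2 = 7.6176
Step 3: 1 + 0.2 * 7.6176 = 2.52352
Step 4: T0 = 281.5 * 2.52352 = 710.37 K

710.37


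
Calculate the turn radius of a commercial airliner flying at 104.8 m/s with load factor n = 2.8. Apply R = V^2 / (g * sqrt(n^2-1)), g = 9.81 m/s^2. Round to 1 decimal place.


Step 1: V^2 = 104.8^2 = 10983.04
Step 2: n^2 - 1 = 2.8^2 - 1 = 6.84
Step 3: sqrt(6.84) = 2.615339
Step 4: R = 10983.04 / (9.81 * 2.615339) = 428.1 m

428.1


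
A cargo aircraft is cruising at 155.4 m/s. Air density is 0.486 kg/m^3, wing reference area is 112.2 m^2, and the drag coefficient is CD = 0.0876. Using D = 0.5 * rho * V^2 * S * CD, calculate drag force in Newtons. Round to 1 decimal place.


Step 1: Dynamic pressure q = 0.5 * 0.486 * 155.4^2 = 5868.2459 Pa
Step 2: Drag D = q * S * CD = 5868.2459 * 112.2 * 0.0876
Step 3: D = 57677.3 N

57677.3


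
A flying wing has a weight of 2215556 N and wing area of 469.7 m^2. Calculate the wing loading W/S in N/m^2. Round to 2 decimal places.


Step 1: Wing loading = W / S = 2215556 / 469.7
Step 2: Wing loading = 4716.96 N/m^2

4716.96


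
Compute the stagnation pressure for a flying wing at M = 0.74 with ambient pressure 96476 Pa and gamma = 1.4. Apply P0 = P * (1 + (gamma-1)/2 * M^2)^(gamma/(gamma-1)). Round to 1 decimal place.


Step 1: (gamma-1)/2 * M^2 = 0.2 * 0.5476 = 0.10952
Step 2: 1 + 0.10952 = 1.10952
Step 3: Exponent gamma/(gamma-1) = 3.5
Step 4: P0 = 96476 * 1.10952^3.5 = 138800.9 Pa

138800.9


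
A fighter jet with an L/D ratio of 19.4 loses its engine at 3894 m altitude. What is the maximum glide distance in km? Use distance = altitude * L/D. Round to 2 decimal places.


Step 1: Glide distance = altitude * L/D = 3894 * 19.4 = 75543.6 m
Step 2: Convert to km: 75543.6 / 1000 = 75.54 km

75.54


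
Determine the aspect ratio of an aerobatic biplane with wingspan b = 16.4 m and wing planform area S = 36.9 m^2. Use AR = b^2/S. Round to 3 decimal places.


Step 1: b^2 = 16.4^2 = 268.96
Step 2: AR = 268.96 / 36.9 = 7.289

7.289


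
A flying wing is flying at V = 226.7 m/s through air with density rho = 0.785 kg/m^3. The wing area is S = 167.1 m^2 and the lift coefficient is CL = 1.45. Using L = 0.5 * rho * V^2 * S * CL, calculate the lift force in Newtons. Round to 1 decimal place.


Step 1: Calculate dynamic pressure q = 0.5 * 0.785 * 226.7^2 = 0.5 * 0.785 * 51392.89 = 20171.7093 Pa
Step 2: Multiply by wing area and lift coefficient: L = 20171.7093 * 167.1 * 1.45
Step 3: L = 3370692.6282 * 1.45 = 4887504.3 N

4887504.3


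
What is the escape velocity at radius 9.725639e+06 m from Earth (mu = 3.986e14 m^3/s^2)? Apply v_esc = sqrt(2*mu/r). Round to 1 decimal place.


Step 1: 2*mu/r = 2 * 3.986e14 / 9.725639e+06 = 81968907.133
Step 2: v_esc = sqrt(81968907.133) = 9053.7 m/s

9053.7


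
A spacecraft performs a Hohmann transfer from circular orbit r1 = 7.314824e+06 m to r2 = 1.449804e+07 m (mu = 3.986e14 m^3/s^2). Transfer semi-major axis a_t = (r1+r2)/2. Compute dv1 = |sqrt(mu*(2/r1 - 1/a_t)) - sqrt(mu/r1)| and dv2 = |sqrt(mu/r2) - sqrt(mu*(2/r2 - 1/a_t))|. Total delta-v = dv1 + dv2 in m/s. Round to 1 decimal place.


Step 1: Transfer semi-major axis a_t = (7.314824e+06 + 1.449804e+07) / 2 = 1.090643e+07 m
Step 2: v1 (circular at r1) = sqrt(mu/r1) = 7381.88 m/s
Step 3: v_t1 = sqrt(mu*(2/r1 - 1/a_t)) = 8510.99 m/s
Step 4: dv1 = |8510.99 - 7381.88| = 1129.11 m/s
Step 5: v2 (circular at r2) = 5243.41 m/s, v_t2 = 4294.12 m/s
Step 6: dv2 = |5243.41 - 4294.12| = 949.29 m/s
Step 7: Total delta-v = 1129.11 + 949.29 = 2078.4 m/s

2078.4


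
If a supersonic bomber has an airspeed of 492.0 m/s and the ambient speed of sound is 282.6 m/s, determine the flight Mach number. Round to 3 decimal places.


Step 1: M = V / a = 492.0 / 282.6
Step 2: M = 1.741

1.741


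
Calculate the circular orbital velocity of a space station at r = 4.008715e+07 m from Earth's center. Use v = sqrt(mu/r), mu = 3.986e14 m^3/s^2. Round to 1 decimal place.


Step 1: mu / r = 3.986e14 / 4.008715e+07 = 9943335.9568
Step 2: v = sqrt(9943335.9568) = 3153.3 m/s

3153.3


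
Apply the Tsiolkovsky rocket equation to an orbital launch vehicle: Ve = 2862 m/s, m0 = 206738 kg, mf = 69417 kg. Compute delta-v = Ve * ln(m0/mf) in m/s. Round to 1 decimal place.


Step 1: Mass ratio m0/mf = 206738 / 69417 = 2.978204
Step 2: ln(2.978204) = 1.09132
Step 3: delta-v = 2862 * 1.09132 = 3123.4 m/s

3123.4


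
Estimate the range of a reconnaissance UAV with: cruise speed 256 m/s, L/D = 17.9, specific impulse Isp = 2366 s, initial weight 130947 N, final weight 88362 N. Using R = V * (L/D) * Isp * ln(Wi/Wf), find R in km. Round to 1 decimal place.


Step 1: Coefficient = V * (L/D) * Isp = 256 * 17.9 * 2366 = 10841958.4 m
Step 2: Wi/Wf = 130947 / 88362 = 1.481938
Step 3: ln(1.481938) = 0.393351
Step 4: R = 10841958.4 * 0.393351 = 4264691.4 m = 4264.7 km

4264.7


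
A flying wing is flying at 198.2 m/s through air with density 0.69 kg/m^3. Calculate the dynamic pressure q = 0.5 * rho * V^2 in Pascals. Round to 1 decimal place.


Step 1: V^2 = 198.2^2 = 39283.24
Step 2: q = 0.5 * 0.69 * 39283.24
Step 3: q = 13552.7 Pa

13552.7


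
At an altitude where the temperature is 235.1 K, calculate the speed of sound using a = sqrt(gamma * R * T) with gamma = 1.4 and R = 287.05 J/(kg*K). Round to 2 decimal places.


Step 1: gamma * R * T = 1.4 * 287.05 * 235.1 = 94479.637
Step 2: a = sqrt(94479.637) = 307.38 m/s

307.38


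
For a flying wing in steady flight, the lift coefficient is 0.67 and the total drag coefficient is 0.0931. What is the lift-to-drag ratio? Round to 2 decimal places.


Step 1: L/D = CL / CD = 0.67 / 0.0931
Step 2: L/D = 7.20

7.20


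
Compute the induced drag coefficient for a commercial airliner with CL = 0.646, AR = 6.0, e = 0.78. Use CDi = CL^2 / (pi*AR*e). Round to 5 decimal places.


Step 1: CL^2 = 0.646^2 = 0.417316
Step 2: pi * AR * e = 3.14159 * 6.0 * 0.78 = 14.702654
Step 3: CDi = 0.417316 / 14.702654 = 0.02838

0.02838
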